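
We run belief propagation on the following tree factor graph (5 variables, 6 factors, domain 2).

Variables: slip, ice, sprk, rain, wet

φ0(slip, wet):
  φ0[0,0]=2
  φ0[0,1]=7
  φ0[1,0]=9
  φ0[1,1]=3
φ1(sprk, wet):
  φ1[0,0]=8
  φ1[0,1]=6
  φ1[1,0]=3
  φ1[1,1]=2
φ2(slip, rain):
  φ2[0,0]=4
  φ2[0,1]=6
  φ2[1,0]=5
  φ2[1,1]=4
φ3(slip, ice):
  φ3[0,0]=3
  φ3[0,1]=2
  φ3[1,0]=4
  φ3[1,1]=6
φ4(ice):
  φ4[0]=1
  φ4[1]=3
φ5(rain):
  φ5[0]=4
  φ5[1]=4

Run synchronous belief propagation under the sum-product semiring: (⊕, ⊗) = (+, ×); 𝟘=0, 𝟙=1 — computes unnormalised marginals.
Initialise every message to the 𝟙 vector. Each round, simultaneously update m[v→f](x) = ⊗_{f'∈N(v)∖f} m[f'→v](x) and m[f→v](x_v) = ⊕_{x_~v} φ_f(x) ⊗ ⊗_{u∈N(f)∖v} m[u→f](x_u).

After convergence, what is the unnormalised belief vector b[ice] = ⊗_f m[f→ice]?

b[ice] = [27072, 98424]

init: all messages = 𝟙 over 2 values
r1 m[φ0→slip] = [9, 12]
r1 m[φ0→wet] = [11, 10]
r1 m[φ1→sprk] = [14, 5]
r1 m[φ1→wet] = [11, 8]
r1 m[φ2→slip] = [10, 9]
r1 m[φ2→rain] = [9, 10]
r1 m[φ3→slip] = [5, 10]
r1 m[φ3→ice] = [7, 8]
r1 m[φ4→ice] = [1, 3]
r1 m[φ5→rain] = [4, 4]
r1 m[slip→φ0] = [1, 1]
r1 m[slip→φ2] = [1, 1]
r1 m[slip→φ3] = [1, 1]
r1 m[ice→φ3] = [1, 1]
r1 m[ice→φ4] = [1, 1]
r1 m[sprk→φ1] = [1, 1]
r1 m[rain→φ2] = [1, 1]
r1 m[rain→φ5] = [1, 1]
r1 m[wet→φ0] = [1, 1]
r1 m[wet→φ1] = [1, 1]
r2 m[φ0→slip] = [9, 12]
r2 m[φ0→wet] = [11, 10]
r2 m[φ1→sprk] = [14, 5]
r2 m[φ1→wet] = [11, 8]
r2 m[φ2→slip] = [10, 9]
r2 m[φ2→rain] = [9, 10]
r2 m[φ3→slip] = [5, 10]
r2 m[φ3→ice] = [7, 8]
r2 m[φ4→ice] = [1, 3]
r2 m[φ5→rain] = [4, 4]
r2 m[slip→φ0] = [50, 90]
r2 m[slip→φ2] = [45, 120]
r2 m[slip→φ3] = [90, 108]
r2 m[ice→φ3] = [1, 3]
r2 m[ice→φ4] = [7, 8]
r2 m[sprk→φ1] = [1, 1]
r2 m[rain→φ2] = [4, 4]
r2 m[rain→φ5] = [9, 10]
r2 m[wet→φ0] = [11, 8]
r2 m[wet→φ1] = [11, 10]
r3 m[φ0→slip] = [78, 123]
r3 m[φ0→wet] = [910, 620]
r3 m[φ1→sprk] = [148, 53]
r3 m[φ1→wet] = [11, 8]
r3 m[φ2→slip] = [40, 36]
r3 m[φ2→rain] = [780, 750]
r3 m[φ3→slip] = [9, 22]
r3 m[φ3→ice] = [702, 828]
r3 m[φ4→ice] = [1, 3]
r3 m[φ5→rain] = [4, 4]
r3 m[slip→φ0] = [50, 90]
r3 m[slip→φ2] = [45, 120]
r3 m[slip→φ3] = [90, 108]
r3 m[ice→φ3] = [1, 3]
r3 m[ice→φ4] = [7, 8]
r3 m[sprk→φ1] = [1, 1]
r3 m[rain→φ2] = [4, 4]
r3 m[rain→φ5] = [9, 10]
r3 m[wet→φ0] = [11, 8]
r3 m[wet→φ1] = [11, 10]
r4 m[φ0→slip] = [78, 123]
r4 m[φ0→wet] = [910, 620]
r4 m[φ1→sprk] = [148, 53]
r4 m[φ1→wet] = [11, 8]
r4 m[φ2→slip] = [40, 36]
r4 m[φ2→rain] = [780, 750]
r4 m[φ3→slip] = [9, 22]
r4 m[φ3→ice] = [702, 828]
r4 m[φ4→ice] = [1, 3]
r4 m[φ5→rain] = [4, 4]
r4 m[slip→φ0] = [360, 792]
r4 m[slip→φ2] = [702, 2706]
r4 m[slip→φ3] = [3120, 4428]
r4 m[ice→φ3] = [1, 3]
r4 m[ice→φ4] = [702, 828]
r4 m[sprk→φ1] = [1, 1]
r4 m[rain→φ2] = [4, 4]
r4 m[rain→φ5] = [780, 750]
r4 m[wet→φ0] = [11, 8]
r4 m[wet→φ1] = [910, 620]
r5 m[φ0→slip] = [78, 123]
r5 m[φ0→wet] = [7848, 4896]
r5 m[φ1→sprk] = [11000, 3970]
r5 m[φ1→wet] = [11, 8]
r5 m[φ2→slip] = [40, 36]
r5 m[φ2→rain] = [16338, 15036]
r5 m[φ3→slip] = [9, 22]
r5 m[φ3→ice] = [27072, 32808]
r5 m[φ4→ice] = [1, 3]
r5 m[φ5→rain] = [4, 4]
r5 m[slip→φ0] = [360, 792]
r5 m[slip→φ2] = [702, 2706]
r5 m[slip→φ3] = [3120, 4428]
r5 m[ice→φ3] = [1, 3]
r5 m[ice→φ4] = [702, 828]
r5 m[sprk→φ1] = [1, 1]
r5 m[rain→φ2] = [4, 4]
r5 m[rain→φ5] = [780, 750]
r5 m[wet→φ0] = [11, 8]
r5 m[wet→φ1] = [910, 620]
r6 m[φ0→slip] = [78, 123]
r6 m[φ0→wet] = [7848, 4896]
r6 m[φ1→sprk] = [11000, 3970]
r6 m[φ1→wet] = [11, 8]
r6 m[φ2→slip] = [40, 36]
r6 m[φ2→rain] = [16338, 15036]
r6 m[φ3→slip] = [9, 22]
r6 m[φ3→ice] = [27072, 32808]
r6 m[φ4→ice] = [1, 3]
r6 m[φ5→rain] = [4, 4]
r6 m[slip→φ0] = [360, 792]
r6 m[slip→φ2] = [702, 2706]
r6 m[slip→φ3] = [3120, 4428]
r6 m[ice→φ3] = [1, 3]
r6 m[ice→φ4] = [27072, 32808]
r6 m[sprk→φ1] = [1, 1]
r6 m[rain→φ2] = [4, 4]
r6 m[rain→φ5] = [16338, 15036]
r6 m[wet→φ0] = [11, 8]
r6 m[wet→φ1] = [7848, 4896]
r7 m[φ0→slip] = [78, 123]
r7 m[φ0→wet] = [7848, 4896]
r7 m[φ1→sprk] = [92160, 33336]
r7 m[φ1→wet] = [11, 8]
r7 m[φ2→slip] = [40, 36]
r7 m[φ2→rain] = [16338, 15036]
r7 m[φ3→slip] = [9, 22]
r7 m[φ3→ice] = [27072, 32808]
r7 m[φ4→ice] = [1, 3]
r7 m[φ5→rain] = [4, 4]
r7 m[slip→φ0] = [360, 792]
r7 m[slip→φ2] = [702, 2706]
r7 m[slip→φ3] = [3120, 4428]
r7 m[ice→φ3] = [1, 3]
r7 m[ice→φ4] = [27072, 32808]
r7 m[sprk→φ1] = [1, 1]
r7 m[rain→φ2] = [4, 4]
r7 m[rain→φ5] = [16338, 15036]
r7 m[wet→φ0] = [11, 8]
r7 m[wet→φ1] = [7848, 4896]
r8 m[φ0→slip] = [78, 123]
r8 m[φ0→wet] = [7848, 4896]
r8 m[φ1→sprk] = [92160, 33336]
r8 m[φ1→wet] = [11, 8]
r8 m[φ2→slip] = [40, 36]
r8 m[φ2→rain] = [16338, 15036]
r8 m[φ3→slip] = [9, 22]
r8 m[φ3→ice] = [27072, 32808]
r8 m[φ4→ice] = [1, 3]
r8 m[φ5→rain] = [4, 4]
r8 m[slip→φ0] = [360, 792]
r8 m[slip→φ2] = [702, 2706]
r8 m[slip→φ3] = [3120, 4428]
r8 m[ice→φ3] = [1, 3]
r8 m[ice→φ4] = [27072, 32808]
r8 m[sprk→φ1] = [1, 1]
r8 m[rain→φ2] = [4, 4]
r8 m[rain→φ5] = [16338, 15036]
r8 m[wet→φ0] = [11, 8]
r8 m[wet→φ1] = [7848, 4896]
fixed point reached at round 8
b[ice] = ⊗ incoming = [27072, 98424]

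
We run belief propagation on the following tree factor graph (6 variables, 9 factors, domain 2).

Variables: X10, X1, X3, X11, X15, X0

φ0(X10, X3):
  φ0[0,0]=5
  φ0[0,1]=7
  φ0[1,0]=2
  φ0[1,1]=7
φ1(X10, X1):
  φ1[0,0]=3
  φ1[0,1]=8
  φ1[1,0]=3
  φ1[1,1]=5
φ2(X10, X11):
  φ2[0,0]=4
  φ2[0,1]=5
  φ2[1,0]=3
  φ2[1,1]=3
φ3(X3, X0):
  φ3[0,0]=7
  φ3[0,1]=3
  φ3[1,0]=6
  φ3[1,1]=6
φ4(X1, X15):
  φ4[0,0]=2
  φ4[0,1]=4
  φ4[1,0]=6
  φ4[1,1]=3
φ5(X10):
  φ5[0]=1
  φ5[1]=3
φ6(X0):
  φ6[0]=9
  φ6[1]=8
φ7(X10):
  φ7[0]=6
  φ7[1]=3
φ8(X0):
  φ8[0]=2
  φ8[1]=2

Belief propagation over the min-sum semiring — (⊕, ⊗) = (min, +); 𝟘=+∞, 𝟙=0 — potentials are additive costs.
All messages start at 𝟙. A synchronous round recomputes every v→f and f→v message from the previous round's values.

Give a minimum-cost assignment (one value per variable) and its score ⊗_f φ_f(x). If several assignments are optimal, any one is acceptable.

assignment: (X10=1, X1=0, X3=0, X11=0, X15=0, X0=1); score = 29

init: all messages = 𝟙 over 2 values
r1 m[φ0→X10] = [5, 2]
r1 m[φ0→X3] = [2, 7]
r1 m[φ1→X10] = [3, 3]
r1 m[φ1→X1] = [3, 5]
r1 m[φ2→X10] = [4, 3]
r1 m[φ2→X11] = [3, 3]
r1 m[φ3→X3] = [3, 6]
r1 m[φ3→X0] = [6, 3]
r1 m[φ4→X1] = [2, 3]
r1 m[φ4→X15] = [2, 3]
r1 m[φ5→X10] = [1, 3]
r1 m[φ6→X0] = [9, 8]
r1 m[φ7→X10] = [6, 3]
r1 m[φ8→X0] = [2, 2]
r1 m[X10→φ0] = [0, 0]
r1 m[X10→φ1] = [0, 0]
r1 m[X10→φ2] = [0, 0]
r1 m[X10→φ5] = [0, 0]
r1 m[X10→φ7] = [0, 0]
r1 m[X1→φ1] = [0, 0]
r1 m[X1→φ4] = [0, 0]
r1 m[X3→φ0] = [0, 0]
r1 m[X3→φ3] = [0, 0]
r1 m[X11→φ2] = [0, 0]
r1 m[X15→φ4] = [0, 0]
r1 m[X0→φ3] = [0, 0]
r1 m[X0→φ6] = [0, 0]
r1 m[X0→φ8] = [0, 0]
r2 m[φ0→X10] = [5, 2]
r2 m[φ0→X3] = [2, 7]
r2 m[φ1→X10] = [3, 3]
r2 m[φ1→X1] = [3, 5]
r2 m[φ2→X10] = [4, 3]
r2 m[φ2→X11] = [3, 3]
r2 m[φ3→X3] = [3, 6]
r2 m[φ3→X0] = [6, 3]
r2 m[φ4→X1] = [2, 3]
r2 m[φ4→X15] = [2, 3]
r2 m[φ5→X10] = [1, 3]
r2 m[φ6→X0] = [9, 8]
r2 m[φ7→X10] = [6, 3]
r2 m[φ8→X0] = [2, 2]
r2 m[X10→φ0] = [14, 12]
r2 m[X10→φ1] = [16, 11]
r2 m[X10→φ2] = [15, 11]
r2 m[X10→φ5] = [18, 11]
r2 m[X10→φ7] = [13, 11]
r2 m[X1→φ1] = [2, 3]
r2 m[X1→φ4] = [3, 5]
r2 m[X3→φ0] = [3, 6]
r2 m[X3→φ3] = [2, 7]
r2 m[X11→φ2] = [0, 0]
r2 m[X15→φ4] = [0, 0]
r2 m[X0→φ3] = [11, 10]
r2 m[X0→φ6] = [8, 5]
r2 m[X0→φ8] = [15, 11]
r3 m[φ0→X10] = [8, 5]
r3 m[φ0→X3] = [14, 19]
r3 m[φ1→X10] = [5, 5]
r3 m[φ1→X1] = [14, 16]
r3 m[φ2→X10] = [4, 3]
r3 m[φ2→X11] = [14, 14]
r3 m[φ3→X3] = [13, 16]
r3 m[φ3→X0] = [9, 5]
r3 m[φ4→X1] = [2, 3]
r3 m[φ4→X15] = [5, 7]
r3 m[φ5→X10] = [1, 3]
r3 m[φ6→X0] = [9, 8]
r3 m[φ7→X10] = [6, 3]
r3 m[φ8→X0] = [2, 2]
r3 m[X10→φ0] = [14, 12]
r3 m[X10→φ1] = [16, 11]
r3 m[X10→φ2] = [15, 11]
r3 m[X10→φ5] = [18, 11]
r3 m[X10→φ7] = [13, 11]
r3 m[X1→φ1] = [2, 3]
r3 m[X1→φ4] = [3, 5]
r3 m[X3→φ0] = [3, 6]
r3 m[X3→φ3] = [2, 7]
r3 m[X11→φ2] = [0, 0]
r3 m[X15→φ4] = [0, 0]
r3 m[X0→φ3] = [11, 10]
r3 m[X0→φ6] = [8, 5]
r3 m[X0→φ8] = [15, 11]
r4 m[φ0→X10] = [8, 5]
r4 m[φ0→X3] = [14, 19]
r4 m[φ1→X10] = [5, 5]
r4 m[φ1→X1] = [14, 16]
r4 m[φ2→X10] = [4, 3]
r4 m[φ2→X11] = [14, 14]
r4 m[φ3→X3] = [13, 16]
r4 m[φ3→X0] = [9, 5]
r4 m[φ4→X1] = [2, 3]
r4 m[φ4→X15] = [5, 7]
r4 m[φ5→X10] = [1, 3]
r4 m[φ6→X0] = [9, 8]
r4 m[φ7→X10] = [6, 3]
r4 m[φ8→X0] = [2, 2]
r4 m[X10→φ0] = [16, 14]
r4 m[X10→φ1] = [19, 14]
r4 m[X10→φ2] = [20, 16]
r4 m[X10→φ5] = [23, 16]
r4 m[X10→φ7] = [18, 16]
r4 m[X1→φ1] = [2, 3]
r4 m[X1→φ4] = [14, 16]
r4 m[X3→φ0] = [13, 16]
r4 m[X3→φ3] = [14, 19]
r4 m[X11→φ2] = [0, 0]
r4 m[X15→φ4] = [0, 0]
r4 m[X0→φ3] = [11, 10]
r4 m[X0→φ6] = [11, 7]
r4 m[X0→φ8] = [18, 13]
r5 m[φ0→X10] = [18, 15]
r5 m[φ0→X3] = [16, 21]
r5 m[φ1→X10] = [5, 5]
r5 m[φ1→X1] = [17, 19]
r5 m[φ2→X10] = [4, 3]
r5 m[φ2→X11] = [19, 19]
r5 m[φ3→X3] = [13, 16]
r5 m[φ3→X0] = [21, 17]
r5 m[φ4→X1] = [2, 3]
r5 m[φ4→X15] = [16, 18]
r5 m[φ5→X10] = [1, 3]
r5 m[φ6→X0] = [9, 8]
r5 m[φ7→X10] = [6, 3]
r5 m[φ8→X0] = [2, 2]
r5 m[X10→φ0] = [16, 14]
r5 m[X10→φ1] = [19, 14]
r5 m[X10→φ2] = [20, 16]
r5 m[X10→φ5] = [23, 16]
r5 m[X10→φ7] = [18, 16]
r5 m[X1→φ1] = [2, 3]
r5 m[X1→φ4] = [14, 16]
r5 m[X3→φ0] = [13, 16]
r5 m[X3→φ3] = [14, 19]
r5 m[X11→φ2] = [0, 0]
r5 m[X15→φ4] = [0, 0]
r5 m[X0→φ3] = [11, 10]
r5 m[X0→φ6] = [11, 7]
r5 m[X0→φ8] = [18, 13]
r6 m[φ0→X10] = [18, 15]
r6 m[φ0→X3] = [16, 21]
r6 m[φ1→X10] = [5, 5]
r6 m[φ1→X1] = [17, 19]
r6 m[φ2→X10] = [4, 3]
r6 m[φ2→X11] = [19, 19]
r6 m[φ3→X3] = [13, 16]
r6 m[φ3→X0] = [21, 17]
r6 m[φ4→X1] = [2, 3]
r6 m[φ4→X15] = [16, 18]
r6 m[φ5→X10] = [1, 3]
r6 m[φ6→X0] = [9, 8]
r6 m[φ7→X10] = [6, 3]
r6 m[φ8→X0] = [2, 2]
r6 m[X10→φ0] = [16, 14]
r6 m[X10→φ1] = [29, 24]
r6 m[X10→φ2] = [30, 26]
r6 m[X10→φ5] = [33, 26]
r6 m[X10→φ7] = [28, 26]
r6 m[X1→φ1] = [2, 3]
r6 m[X1→φ4] = [17, 19]
r6 m[X3→φ0] = [13, 16]
r6 m[X3→φ3] = [16, 21]
r6 m[X11→φ2] = [0, 0]
r6 m[X15→φ4] = [0, 0]
r6 m[X0→φ3] = [11, 10]
r6 m[X0→φ6] = [23, 19]
r6 m[X0→φ8] = [30, 25]
r7 m[φ0→X10] = [18, 15]
r7 m[φ0→X3] = [16, 21]
r7 m[φ1→X10] = [5, 5]
r7 m[φ1→X1] = [27, 29]
r7 m[φ2→X10] = [4, 3]
r7 m[φ2→X11] = [29, 29]
r7 m[φ3→X3] = [13, 16]
r7 m[φ3→X0] = [23, 19]
r7 m[φ4→X1] = [2, 3]
r7 m[φ4→X15] = [19, 21]
r7 m[φ5→X10] = [1, 3]
r7 m[φ6→X0] = [9, 8]
r7 m[φ7→X10] = [6, 3]
r7 m[φ8→X0] = [2, 2]
r7 m[X10→φ0] = [16, 14]
r7 m[X10→φ1] = [29, 24]
r7 m[X10→φ2] = [30, 26]
r7 m[X10→φ5] = [33, 26]
r7 m[X10→φ7] = [28, 26]
r7 m[X1→φ1] = [2, 3]
r7 m[X1→φ4] = [17, 19]
r7 m[X3→φ0] = [13, 16]
r7 m[X3→φ3] = [16, 21]
r7 m[X11→φ2] = [0, 0]
r7 m[X15→φ4] = [0, 0]
r7 m[X0→φ3] = [11, 10]
r7 m[X0→φ6] = [23, 19]
r7 m[X0→φ8] = [30, 25]
r8 m[φ0→X10] = [18, 15]
r8 m[φ0→X3] = [16, 21]
r8 m[φ1→X10] = [5, 5]
r8 m[φ1→X1] = [27, 29]
r8 m[φ2→X10] = [4, 3]
r8 m[φ2→X11] = [29, 29]
r8 m[φ3→X3] = [13, 16]
r8 m[φ3→X0] = [23, 19]
r8 m[φ4→X1] = [2, 3]
r8 m[φ4→X15] = [19, 21]
r8 m[φ5→X10] = [1, 3]
r8 m[φ6→X0] = [9, 8]
r8 m[φ7→X10] = [6, 3]
r8 m[φ8→X0] = [2, 2]
r8 m[X10→φ0] = [16, 14]
r8 m[X10→φ1] = [29, 24]
r8 m[X10→φ2] = [30, 26]
r8 m[X10→φ5] = [33, 26]
r8 m[X10→φ7] = [28, 26]
r8 m[X1→φ1] = [2, 3]
r8 m[X1→φ4] = [27, 29]
r8 m[X3→φ0] = [13, 16]
r8 m[X3→φ3] = [16, 21]
r8 m[X11→φ2] = [0, 0]
r8 m[X15→φ4] = [0, 0]
r8 m[X0→φ3] = [11, 10]
r8 m[X0→φ6] = [25, 21]
r8 m[X0→φ8] = [32, 27]
r9 m[φ0→X10] = [18, 15]
r9 m[φ0→X3] = [16, 21]
r9 m[φ1→X10] = [5, 5]
r9 m[φ1→X1] = [27, 29]
r9 m[φ2→X10] = [4, 3]
r9 m[φ2→X11] = [29, 29]
r9 m[φ3→X3] = [13, 16]
r9 m[φ3→X0] = [23, 19]
r9 m[φ4→X1] = [2, 3]
r9 m[φ4→X15] = [29, 31]
r9 m[φ5→X10] = [1, 3]
r9 m[φ6→X0] = [9, 8]
r9 m[φ7→X10] = [6, 3]
r9 m[φ8→X0] = [2, 2]
r9 m[X10→φ0] = [16, 14]
r9 m[X10→φ1] = [29, 24]
r9 m[X10→φ2] = [30, 26]
r9 m[X10→φ5] = [33, 26]
r9 m[X10→φ7] = [28, 26]
r9 m[X1→φ1] = [2, 3]
r9 m[X1→φ4] = [27, 29]
r9 m[X3→φ0] = [13, 16]
r9 m[X3→φ3] = [16, 21]
r9 m[X11→φ2] = [0, 0]
r9 m[X15→φ4] = [0, 0]
r9 m[X0→φ3] = [11, 10]
r9 m[X0→φ6] = [25, 21]
r9 m[X0→φ8] = [32, 27]
r10 m[φ0→X10] = [18, 15]
r10 m[φ0→X3] = [16, 21]
r10 m[φ1→X10] = [5, 5]
r10 m[φ1→X1] = [27, 29]
r10 m[φ2→X10] = [4, 3]
r10 m[φ2→X11] = [29, 29]
r10 m[φ3→X3] = [13, 16]
r10 m[φ3→X0] = [23, 19]
r10 m[φ4→X1] = [2, 3]
r10 m[φ4→X15] = [29, 31]
r10 m[φ5→X10] = [1, 3]
r10 m[φ6→X0] = [9, 8]
r10 m[φ7→X10] = [6, 3]
r10 m[φ8→X0] = [2, 2]
r10 m[X10→φ0] = [16, 14]
r10 m[X10→φ1] = [29, 24]
r10 m[X10→φ2] = [30, 26]
r10 m[X10→φ5] = [33, 26]
r10 m[X10→φ7] = [28, 26]
r10 m[X1→φ1] = [2, 3]
r10 m[X1→φ4] = [27, 29]
r10 m[X3→φ0] = [13, 16]
r10 m[X3→φ3] = [16, 21]
r10 m[X11→φ2] = [0, 0]
r10 m[X15→φ4] = [0, 0]
r10 m[X0→φ3] = [11, 10]
r10 m[X0→φ6] = [25, 21]
r10 m[X0→φ8] = [32, 27]
fixed point reached at round 10
traceback from X10: (X10=1, X1=0, X3=0, X11=0, X15=0, X0=1), score=29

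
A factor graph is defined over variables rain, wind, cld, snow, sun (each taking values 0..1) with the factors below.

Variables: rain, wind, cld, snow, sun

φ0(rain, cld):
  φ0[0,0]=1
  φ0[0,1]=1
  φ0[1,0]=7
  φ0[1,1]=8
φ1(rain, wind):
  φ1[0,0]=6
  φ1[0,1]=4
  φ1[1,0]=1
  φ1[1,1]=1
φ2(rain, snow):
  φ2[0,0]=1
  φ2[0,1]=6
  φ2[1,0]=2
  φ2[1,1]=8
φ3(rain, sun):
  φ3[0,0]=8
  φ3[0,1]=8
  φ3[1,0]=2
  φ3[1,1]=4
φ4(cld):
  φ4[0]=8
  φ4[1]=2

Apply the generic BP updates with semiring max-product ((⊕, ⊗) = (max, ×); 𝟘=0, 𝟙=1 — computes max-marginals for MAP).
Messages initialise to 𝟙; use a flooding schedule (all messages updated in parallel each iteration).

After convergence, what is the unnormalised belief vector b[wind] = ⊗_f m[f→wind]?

init: all messages = 𝟙 over 2 values
r1 m[φ0→rain] = [1, 8]
r1 m[φ0→cld] = [7, 8]
r1 m[φ1→rain] = [6, 1]
r1 m[φ1→wind] = [6, 4]
r1 m[φ2→rain] = [6, 8]
r1 m[φ2→snow] = [2, 8]
r1 m[φ3→rain] = [8, 4]
r1 m[φ3→sun] = [8, 8]
r1 m[φ4→cld] = [8, 2]
r1 m[rain→φ0] = [1, 1]
r1 m[rain→φ1] = [1, 1]
r1 m[rain→φ2] = [1, 1]
r1 m[rain→φ3] = [1, 1]
r1 m[wind→φ1] = [1, 1]
r1 m[cld→φ0] = [1, 1]
r1 m[cld→φ4] = [1, 1]
r1 m[snow→φ2] = [1, 1]
r1 m[sun→φ3] = [1, 1]
r2 m[φ0→rain] = [1, 8]
r2 m[φ0→cld] = [7, 8]
r2 m[φ1→rain] = [6, 1]
r2 m[φ1→wind] = [6, 4]
r2 m[φ2→rain] = [6, 8]
r2 m[φ2→snow] = [2, 8]
r2 m[φ3→rain] = [8, 4]
r2 m[φ3→sun] = [8, 8]
r2 m[φ4→cld] = [8, 2]
r2 m[rain→φ0] = [288, 32]
r2 m[rain→φ1] = [48, 256]
r2 m[rain→φ2] = [48, 32]
r2 m[rain→φ3] = [36, 64]
r2 m[wind→φ1] = [1, 1]
r2 m[cld→φ0] = [8, 2]
r2 m[cld→φ4] = [7, 8]
r2 m[snow→φ2] = [1, 1]
r2 m[sun→φ3] = [1, 1]
r3 m[φ0→rain] = [8, 56]
r3 m[φ0→cld] = [288, 288]
r3 m[φ1→rain] = [6, 1]
r3 m[φ1→wind] = [288, 256]
r3 m[φ2→rain] = [6, 8]
r3 m[φ2→snow] = [64, 288]
r3 m[φ3→rain] = [8, 4]
r3 m[φ3→sun] = [288, 288]
r3 m[φ4→cld] = [8, 2]
r3 m[rain→φ0] = [288, 32]
r3 m[rain→φ1] = [48, 256]
r3 m[rain→φ2] = [48, 32]
r3 m[rain→φ3] = [36, 64]
r3 m[wind→φ1] = [1, 1]
r3 m[cld→φ0] = [8, 2]
r3 m[cld→φ4] = [7, 8]
r3 m[snow→φ2] = [1, 1]
r3 m[sun→φ3] = [1, 1]
r4 m[φ0→rain] = [8, 56]
r4 m[φ0→cld] = [288, 288]
r4 m[φ1→rain] = [6, 1]
r4 m[φ1→wind] = [288, 256]
r4 m[φ2→rain] = [6, 8]
r4 m[φ2→snow] = [64, 288]
r4 m[φ3→rain] = [8, 4]
r4 m[φ3→sun] = [288, 288]
r4 m[φ4→cld] = [8, 2]
r4 m[rain→φ0] = [288, 32]
r4 m[rain→φ1] = [384, 1792]
r4 m[rain→φ2] = [384, 224]
r4 m[rain→φ3] = [288, 448]
r4 m[wind→φ1] = [1, 1]
r4 m[cld→φ0] = [8, 2]
r4 m[cld→φ4] = [288, 288]
r4 m[snow→φ2] = [1, 1]
r4 m[sun→φ3] = [1, 1]
r5 m[φ0→rain] = [8, 56]
r5 m[φ0→cld] = [288, 288]
r5 m[φ1→rain] = [6, 1]
r5 m[φ1→wind] = [2304, 1792]
r5 m[φ2→rain] = [6, 8]
r5 m[φ2→snow] = [448, 2304]
r5 m[φ3→rain] = [8, 4]
r5 m[φ3→sun] = [2304, 2304]
r5 m[φ4→cld] = [8, 2]
r5 m[rain→φ0] = [288, 32]
r5 m[rain→φ1] = [384, 1792]
r5 m[rain→φ2] = [384, 224]
r5 m[rain→φ3] = [288, 448]
r5 m[wind→φ1] = [1, 1]
r5 m[cld→φ0] = [8, 2]
r5 m[cld→φ4] = [288, 288]
r5 m[snow→φ2] = [1, 1]
r5 m[sun→φ3] = [1, 1]
r6 m[φ0→rain] = [8, 56]
r6 m[φ0→cld] = [288, 288]
r6 m[φ1→rain] = [6, 1]
r6 m[φ1→wind] = [2304, 1792]
r6 m[φ2→rain] = [6, 8]
r6 m[φ2→snow] = [448, 2304]
r6 m[φ3→rain] = [8, 4]
r6 m[φ3→sun] = [2304, 2304]
r6 m[φ4→cld] = [8, 2]
r6 m[rain→φ0] = [288, 32]
r6 m[rain→φ1] = [384, 1792]
r6 m[rain→φ2] = [384, 224]
r6 m[rain→φ3] = [288, 448]
r6 m[wind→φ1] = [1, 1]
r6 m[cld→φ0] = [8, 2]
r6 m[cld→φ4] = [288, 288]
r6 m[snow→φ2] = [1, 1]
r6 m[sun→φ3] = [1, 1]
fixed point reached at round 6
b[wind] = ⊗ incoming = [2304, 1792]

b[wind] = [2304, 1792]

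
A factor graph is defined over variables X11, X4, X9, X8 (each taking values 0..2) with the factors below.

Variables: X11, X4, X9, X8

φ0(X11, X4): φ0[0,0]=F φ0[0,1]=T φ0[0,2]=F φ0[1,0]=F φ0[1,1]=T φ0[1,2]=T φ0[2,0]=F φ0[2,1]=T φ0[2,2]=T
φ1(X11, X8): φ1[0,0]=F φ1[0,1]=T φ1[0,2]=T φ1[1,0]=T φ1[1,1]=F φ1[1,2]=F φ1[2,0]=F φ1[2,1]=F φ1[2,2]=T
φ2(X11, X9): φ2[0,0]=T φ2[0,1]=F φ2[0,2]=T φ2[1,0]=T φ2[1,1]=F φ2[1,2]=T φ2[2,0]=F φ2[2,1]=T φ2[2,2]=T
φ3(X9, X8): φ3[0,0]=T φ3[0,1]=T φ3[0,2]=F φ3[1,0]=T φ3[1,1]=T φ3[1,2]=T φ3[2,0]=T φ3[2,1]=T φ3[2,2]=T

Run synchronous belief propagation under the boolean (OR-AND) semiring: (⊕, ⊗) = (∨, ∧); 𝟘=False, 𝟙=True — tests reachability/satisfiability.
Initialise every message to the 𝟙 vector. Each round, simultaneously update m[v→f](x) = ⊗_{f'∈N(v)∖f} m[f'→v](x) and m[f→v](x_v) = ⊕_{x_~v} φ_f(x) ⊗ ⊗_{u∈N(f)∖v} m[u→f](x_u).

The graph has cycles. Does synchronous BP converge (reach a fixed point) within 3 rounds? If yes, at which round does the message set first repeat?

CONVERGED at round 2

init: all messages = 𝟙 over 3 values
r1 m[φ0→X11] = [T, T, T]
r1 m[φ0→X4] = [F, T, T]
r1 m[φ1→X11] = [T, T, T]
r1 m[φ1→X8] = [T, T, T]
r1 m[φ2→X11] = [T, T, T]
r1 m[φ2→X9] = [T, T, T]
r1 m[φ3→X9] = [T, T, T]
r1 m[φ3→X8] = [T, T, T]
r1 m[X11→φ0] = [T, T, T]
r1 m[X11→φ1] = [T, T, T]
r1 m[X11→φ2] = [T, T, T]
r1 m[X4→φ0] = [T, T, T]
r1 m[X9→φ2] = [T, T, T]
r1 m[X9→φ3] = [T, T, T]
r1 m[X8→φ1] = [T, T, T]
r1 m[X8→φ3] = [T, T, T]
r2 m[φ0→X11] = [T, T, T]
r2 m[φ0→X4] = [F, T, T]
r2 m[φ1→X11] = [T, T, T]
r2 m[φ1→X8] = [T, T, T]
r2 m[φ2→X11] = [T, T, T]
r2 m[φ2→X9] = [T, T, T]
r2 m[φ3→X9] = [T, T, T]
r2 m[φ3→X8] = [T, T, T]
r2 m[X11→φ0] = [T, T, T]
r2 m[X11→φ1] = [T, T, T]
r2 m[X11→φ2] = [T, T, T]
r2 m[X4→φ0] = [T, T, T]
r2 m[X9→φ2] = [T, T, T]
r2 m[X9→φ3] = [T, T, T]
r2 m[X8→φ1] = [T, T, T]
r2 m[X8→φ3] = [T, T, T]
fixed point reached at round 2
messages reach a fixed point at round 2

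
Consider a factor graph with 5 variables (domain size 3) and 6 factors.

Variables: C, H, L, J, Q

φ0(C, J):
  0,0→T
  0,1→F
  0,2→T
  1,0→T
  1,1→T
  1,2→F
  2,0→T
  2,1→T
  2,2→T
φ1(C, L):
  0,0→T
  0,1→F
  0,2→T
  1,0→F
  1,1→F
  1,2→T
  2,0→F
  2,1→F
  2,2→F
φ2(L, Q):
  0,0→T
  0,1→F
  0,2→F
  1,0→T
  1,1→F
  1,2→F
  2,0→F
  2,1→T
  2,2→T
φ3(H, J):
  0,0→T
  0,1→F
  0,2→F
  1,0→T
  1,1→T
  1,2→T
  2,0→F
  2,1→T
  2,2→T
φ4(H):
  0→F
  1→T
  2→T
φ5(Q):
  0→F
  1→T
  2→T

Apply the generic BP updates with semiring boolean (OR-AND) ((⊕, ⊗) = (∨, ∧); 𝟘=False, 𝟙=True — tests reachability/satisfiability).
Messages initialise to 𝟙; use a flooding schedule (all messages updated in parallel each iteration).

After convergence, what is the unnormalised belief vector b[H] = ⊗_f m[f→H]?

init: all messages = 𝟙 over 3 values
r1 m[φ0→C] = [T, T, T]
r1 m[φ0→J] = [T, T, T]
r1 m[φ1→C] = [T, T, F]
r1 m[φ1→L] = [T, F, T]
r1 m[φ2→L] = [T, T, T]
r1 m[φ2→Q] = [T, T, T]
r1 m[φ3→H] = [T, T, T]
r1 m[φ3→J] = [T, T, T]
r1 m[φ4→H] = [F, T, T]
r1 m[φ5→Q] = [F, T, T]
r1 m[C→φ0] = [T, T, T]
r1 m[C→φ1] = [T, T, T]
r1 m[H→φ3] = [T, T, T]
r1 m[H→φ4] = [T, T, T]
r1 m[L→φ1] = [T, T, T]
r1 m[L→φ2] = [T, T, T]
r1 m[J→φ0] = [T, T, T]
r1 m[J→φ3] = [T, T, T]
r1 m[Q→φ2] = [T, T, T]
r1 m[Q→φ5] = [T, T, T]
r2 m[φ0→C] = [T, T, T]
r2 m[φ0→J] = [T, T, T]
r2 m[φ1→C] = [T, T, F]
r2 m[φ1→L] = [T, F, T]
r2 m[φ2→L] = [T, T, T]
r2 m[φ2→Q] = [T, T, T]
r2 m[φ3→H] = [T, T, T]
r2 m[φ3→J] = [T, T, T]
r2 m[φ4→H] = [F, T, T]
r2 m[φ5→Q] = [F, T, T]
r2 m[C→φ0] = [T, T, F]
r2 m[C→φ1] = [T, T, T]
r2 m[H→φ3] = [F, T, T]
r2 m[H→φ4] = [T, T, T]
r2 m[L→φ1] = [T, T, T]
r2 m[L→φ2] = [T, F, T]
r2 m[J→φ0] = [T, T, T]
r2 m[J→φ3] = [T, T, T]
r2 m[Q→φ2] = [F, T, T]
r2 m[Q→φ5] = [T, T, T]
r3 m[φ0→C] = [T, T, T]
r3 m[φ0→J] = [T, T, T]
r3 m[φ1→C] = [T, T, F]
r3 m[φ1→L] = [T, F, T]
r3 m[φ2→L] = [F, F, T]
r3 m[φ2→Q] = [T, T, T]
r3 m[φ3→H] = [T, T, T]
r3 m[φ3→J] = [T, T, T]
r3 m[φ4→H] = [F, T, T]
r3 m[φ5→Q] = [F, T, T]
r3 m[C→φ0] = [T, T, F]
r3 m[C→φ1] = [T, T, T]
r3 m[H→φ3] = [F, T, T]
r3 m[H→φ4] = [T, T, T]
r3 m[L→φ1] = [T, T, T]
r3 m[L→φ2] = [T, F, T]
r3 m[J→φ0] = [T, T, T]
r3 m[J→φ3] = [T, T, T]
r3 m[Q→φ2] = [F, T, T]
r3 m[Q→φ5] = [T, T, T]
r4 m[φ0→C] = [T, T, T]
r4 m[φ0→J] = [T, T, T]
r4 m[φ1→C] = [T, T, F]
r4 m[φ1→L] = [T, F, T]
r4 m[φ2→L] = [F, F, T]
r4 m[φ2→Q] = [T, T, T]
r4 m[φ3→H] = [T, T, T]
r4 m[φ3→J] = [T, T, T]
r4 m[φ4→H] = [F, T, T]
r4 m[φ5→Q] = [F, T, T]
r4 m[C→φ0] = [T, T, F]
r4 m[C→φ1] = [T, T, T]
r4 m[H→φ3] = [F, T, T]
r4 m[H→φ4] = [T, T, T]
r4 m[L→φ1] = [F, F, T]
r4 m[L→φ2] = [T, F, T]
r4 m[J→φ0] = [T, T, T]
r4 m[J→φ3] = [T, T, T]
r4 m[Q→φ2] = [F, T, T]
r4 m[Q→φ5] = [T, T, T]
r5 m[φ0→C] = [T, T, T]
r5 m[φ0→J] = [T, T, T]
r5 m[φ1→C] = [T, T, F]
r5 m[φ1→L] = [T, F, T]
r5 m[φ2→L] = [F, F, T]
r5 m[φ2→Q] = [T, T, T]
r5 m[φ3→H] = [T, T, T]
r5 m[φ3→J] = [T, T, T]
r5 m[φ4→H] = [F, T, T]
r5 m[φ5→Q] = [F, T, T]
r5 m[C→φ0] = [T, T, F]
r5 m[C→φ1] = [T, T, T]
r5 m[H→φ3] = [F, T, T]
r5 m[H→φ4] = [T, T, T]
r5 m[L→φ1] = [F, F, T]
r5 m[L→φ2] = [T, F, T]
r5 m[J→φ0] = [T, T, T]
r5 m[J→φ3] = [T, T, T]
r5 m[Q→φ2] = [F, T, T]
r5 m[Q→φ5] = [T, T, T]
fixed point reached at round 5
b[H] = ⊗ incoming = [F, T, T]

b[H] = [F, T, T]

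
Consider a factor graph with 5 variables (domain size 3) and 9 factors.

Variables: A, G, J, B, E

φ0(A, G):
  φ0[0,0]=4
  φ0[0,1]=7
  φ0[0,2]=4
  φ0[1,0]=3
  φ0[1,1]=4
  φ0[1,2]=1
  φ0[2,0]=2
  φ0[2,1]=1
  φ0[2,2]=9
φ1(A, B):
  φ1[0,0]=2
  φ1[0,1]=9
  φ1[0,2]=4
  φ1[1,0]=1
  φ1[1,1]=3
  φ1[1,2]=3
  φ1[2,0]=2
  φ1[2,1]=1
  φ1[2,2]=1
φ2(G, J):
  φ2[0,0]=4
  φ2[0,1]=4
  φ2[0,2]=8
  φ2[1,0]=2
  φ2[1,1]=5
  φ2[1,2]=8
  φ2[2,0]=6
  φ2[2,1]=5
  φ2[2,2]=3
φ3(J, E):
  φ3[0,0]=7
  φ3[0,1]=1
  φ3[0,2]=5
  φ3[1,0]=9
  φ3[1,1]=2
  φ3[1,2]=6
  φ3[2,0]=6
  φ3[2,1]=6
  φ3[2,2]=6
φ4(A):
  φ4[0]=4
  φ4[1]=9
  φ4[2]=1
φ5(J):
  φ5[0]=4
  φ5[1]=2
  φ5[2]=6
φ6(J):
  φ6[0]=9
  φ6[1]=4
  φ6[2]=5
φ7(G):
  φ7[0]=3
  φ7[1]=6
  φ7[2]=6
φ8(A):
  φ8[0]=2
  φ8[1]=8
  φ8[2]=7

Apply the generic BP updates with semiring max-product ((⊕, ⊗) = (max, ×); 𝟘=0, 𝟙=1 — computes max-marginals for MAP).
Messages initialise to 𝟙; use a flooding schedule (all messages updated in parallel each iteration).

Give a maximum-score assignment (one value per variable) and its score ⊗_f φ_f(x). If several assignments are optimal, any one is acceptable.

init: all messages = 𝟙 over 3 values
r1 m[φ0→A] = [7, 4, 9]
r1 m[φ0→G] = [4, 7, 9]
r1 m[φ1→A] = [9, 3, 2]
r1 m[φ1→B] = [2, 9, 4]
r1 m[φ2→G] = [8, 8, 6]
r1 m[φ2→J] = [6, 5, 8]
r1 m[φ3→J] = [7, 9, 6]
r1 m[φ3→E] = [9, 6, 6]
r1 m[φ4→A] = [4, 9, 1]
r1 m[φ5→J] = [4, 2, 6]
r1 m[φ6→J] = [9, 4, 5]
r1 m[φ7→G] = [3, 6, 6]
r1 m[φ8→A] = [2, 8, 7]
r1 m[A→φ0] = [1, 1, 1]
r1 m[A→φ1] = [1, 1, 1]
r1 m[A→φ4] = [1, 1, 1]
r1 m[A→φ8] = [1, 1, 1]
r1 m[G→φ0] = [1, 1, 1]
r1 m[G→φ2] = [1, 1, 1]
r1 m[G→φ7] = [1, 1, 1]
r1 m[J→φ2] = [1, 1, 1]
r1 m[J→φ3] = [1, 1, 1]
r1 m[J→φ5] = [1, 1, 1]
r1 m[J→φ6] = [1, 1, 1]
r1 m[B→φ1] = [1, 1, 1]
r1 m[E→φ3] = [1, 1, 1]
r2 m[φ0→A] = [7, 4, 9]
r2 m[φ0→G] = [4, 7, 9]
r2 m[φ1→A] = [9, 3, 2]
r2 m[φ1→B] = [2, 9, 4]
r2 m[φ2→G] = [8, 8, 6]
r2 m[φ2→J] = [6, 5, 8]
r2 m[φ3→J] = [7, 9, 6]
r2 m[φ3→E] = [9, 6, 6]
r2 m[φ4→A] = [4, 9, 1]
r2 m[φ5→J] = [4, 2, 6]
r2 m[φ6→J] = [9, 4, 5]
r2 m[φ7→G] = [3, 6, 6]
r2 m[φ8→A] = [2, 8, 7]
r2 m[A→φ0] = [72, 216, 14]
r2 m[A→φ1] = [56, 288, 63]
r2 m[A→φ4] = [126, 96, 126]
r2 m[A→φ8] = [252, 108, 18]
r2 m[G→φ0] = [24, 48, 36]
r2 m[G→φ2] = [12, 42, 54]
r2 m[G→φ7] = [32, 56, 54]
r2 m[J→φ2] = [252, 72, 180]
r2 m[J→φ3] = [216, 40, 240]
r2 m[J→φ5] = [378, 180, 240]
r2 m[J→φ6] = [168, 90, 288]
r2 m[B→φ1] = [1, 1, 1]
r2 m[E→φ3] = [1, 1, 1]
r3 m[φ0→A] = [336, 192, 324]
r3 m[φ0→G] = [648, 864, 288]
r3 m[φ1→A] = [9, 3, 2]
r3 m[φ1→B] = [288, 864, 864]
r3 m[φ2→G] = [1440, 1440, 1512]
r3 m[φ2→J] = [324, 270, 336]
r3 m[φ3→J] = [7, 9, 6]
r3 m[φ3→E] = [1512, 1440, 1440]
r3 m[φ4→A] = [4, 9, 1]
r3 m[φ5→J] = [4, 2, 6]
r3 m[φ6→J] = [9, 4, 5]
r3 m[φ7→G] = [3, 6, 6]
r3 m[φ8→A] = [2, 8, 7]
r3 m[A→φ0] = [72, 216, 14]
r3 m[A→φ1] = [56, 288, 63]
r3 m[A→φ4] = [126, 96, 126]
r3 m[A→φ8] = [252, 108, 18]
r3 m[G→φ0] = [24, 48, 36]
r3 m[G→φ2] = [12, 42, 54]
r3 m[G→φ7] = [32, 56, 54]
r3 m[J→φ2] = [252, 72, 180]
r3 m[J→φ3] = [216, 40, 240]
r3 m[J→φ5] = [378, 180, 240]
r3 m[J→φ6] = [168, 90, 288]
r3 m[B→φ1] = [1, 1, 1]
r3 m[E→φ3] = [1, 1, 1]
r4 m[φ0→A] = [336, 192, 324]
r4 m[φ0→G] = [648, 864, 288]
r4 m[φ1→A] = [9, 3, 2]
r4 m[φ1→B] = [288, 864, 864]
r4 m[φ2→G] = [1440, 1440, 1512]
r4 m[φ2→J] = [324, 270, 336]
r4 m[φ3→J] = [7, 9, 6]
r4 m[φ3→E] = [1512, 1440, 1440]
r4 m[φ4→A] = [4, 9, 1]
r4 m[φ5→J] = [4, 2, 6]
r4 m[φ6→J] = [9, 4, 5]
r4 m[φ7→G] = [3, 6, 6]
r4 m[φ8→A] = [2, 8, 7]
r4 m[A→φ0] = [72, 216, 14]
r4 m[A→φ1] = [2688, 13824, 2268]
r4 m[A→φ4] = [6048, 4608, 4536]
r4 m[A→φ8] = [12096, 5184, 648]
r4 m[G→φ0] = [4320, 8640, 9072]
r4 m[G→φ2] = [1944, 5184, 1728]
r4 m[G→φ7] = [933120, 1244160, 435456]
r4 m[J→φ2] = [252, 72, 180]
r4 m[J→φ3] = [11664, 2160, 10080]
r4 m[J→φ5] = [20412, 9720, 10080]
r4 m[J→φ6] = [9072, 4860, 12096]
r4 m[B→φ1] = [1, 1, 1]
r4 m[E→φ3] = [1, 1, 1]
r5 m[φ0→A] = [60480, 34560, 81648]
r5 m[φ0→G] = [648, 864, 288]
r5 m[φ1→A] = [9, 3, 2]
r5 m[φ1→B] = [13824, 41472, 41472]
r5 m[φ2→G] = [1440, 1440, 1512]
r5 m[φ2→J] = [10368, 25920, 41472]
r5 m[φ3→J] = [7, 9, 6]
r5 m[φ3→E] = [81648, 60480, 60480]
r5 m[φ4→A] = [4, 9, 1]
r5 m[φ5→J] = [4, 2, 6]
r5 m[φ6→J] = [9, 4, 5]
r5 m[φ7→G] = [3, 6, 6]
r5 m[φ8→A] = [2, 8, 7]
r5 m[A→φ0] = [72, 216, 14]
r5 m[A→φ1] = [2688, 13824, 2268]
r5 m[A→φ4] = [6048, 4608, 4536]
r5 m[A→φ8] = [12096, 5184, 648]
r5 m[G→φ0] = [4320, 8640, 9072]
r5 m[G→φ2] = [1944, 5184, 1728]
r5 m[G→φ7] = [933120, 1244160, 435456]
r5 m[J→φ2] = [252, 72, 180]
r5 m[J→φ3] = [11664, 2160, 10080]
r5 m[J→φ5] = [20412, 9720, 10080]
r5 m[J→φ6] = [9072, 4860, 12096]
r5 m[B→φ1] = [1, 1, 1]
r5 m[E→φ3] = [1, 1, 1]
r6 m[φ0→A] = [60480, 34560, 81648]
r6 m[φ0→G] = [648, 864, 288]
r6 m[φ1→A] = [9, 3, 2]
r6 m[φ1→B] = [13824, 41472, 41472]
r6 m[φ2→G] = [1440, 1440, 1512]
r6 m[φ2→J] = [10368, 25920, 41472]
r6 m[φ3→J] = [7, 9, 6]
r6 m[φ3→E] = [81648, 60480, 60480]
r6 m[φ4→A] = [4, 9, 1]
r6 m[φ5→J] = [4, 2, 6]
r6 m[φ6→J] = [9, 4, 5]
r6 m[φ7→G] = [3, 6, 6]
r6 m[φ8→A] = [2, 8, 7]
r6 m[A→φ0] = [72, 216, 14]
r6 m[A→φ1] = [483840, 2488320, 571536]
r6 m[A→φ4] = [1088640, 829440, 1143072]
r6 m[A→φ8] = [2177280, 933120, 163296]
r6 m[G→φ0] = [4320, 8640, 9072]
r6 m[G→φ2] = [1944, 5184, 1728]
r6 m[G→φ7] = [933120, 1244160, 435456]
r6 m[J→φ2] = [252, 72, 180]
r6 m[J→φ3] = [373248, 207360, 1244160]
r6 m[J→φ5] = [653184, 933120, 1244160]
r6 m[J→φ6] = [290304, 466560, 1492992]
r6 m[B→φ1] = [1, 1, 1]
r6 m[E→φ3] = [1, 1, 1]
r7 m[φ0→A] = [60480, 34560, 81648]
r7 m[φ0→G] = [648, 864, 288]
r7 m[φ1→A] = [9, 3, 2]
r7 m[φ1→B] = [2488320, 7464960, 7464960]
r7 m[φ2→G] = [1440, 1440, 1512]
r7 m[φ2→J] = [10368, 25920, 41472]
r7 m[φ3→J] = [7, 9, 6]
r7 m[φ3→E] = [7464960, 7464960, 7464960]
r7 m[φ4→A] = [4, 9, 1]
r7 m[φ5→J] = [4, 2, 6]
r7 m[φ6→J] = [9, 4, 5]
r7 m[φ7→G] = [3, 6, 6]
r7 m[φ8→A] = [2, 8, 7]
r7 m[A→φ0] = [72, 216, 14]
r7 m[A→φ1] = [483840, 2488320, 571536]
r7 m[A→φ4] = [1088640, 829440, 1143072]
r7 m[A→φ8] = [2177280, 933120, 163296]
r7 m[G→φ0] = [4320, 8640, 9072]
r7 m[G→φ2] = [1944, 5184, 1728]
r7 m[G→φ7] = [933120, 1244160, 435456]
r7 m[J→φ2] = [252, 72, 180]
r7 m[J→φ3] = [373248, 207360, 1244160]
r7 m[J→φ5] = [653184, 933120, 1244160]
r7 m[J→φ6] = [290304, 466560, 1492992]
r7 m[B→φ1] = [1, 1, 1]
r7 m[E→φ3] = [1, 1, 1]
r8 m[φ0→A] = [60480, 34560, 81648]
r8 m[φ0→G] = [648, 864, 288]
r8 m[φ1→A] = [9, 3, 2]
r8 m[φ1→B] = [2488320, 7464960, 7464960]
r8 m[φ2→G] = [1440, 1440, 1512]
r8 m[φ2→J] = [10368, 25920, 41472]
r8 m[φ3→J] = [7, 9, 6]
r8 m[φ3→E] = [7464960, 7464960, 7464960]
r8 m[φ4→A] = [4, 9, 1]
r8 m[φ5→J] = [4, 2, 6]
r8 m[φ6→J] = [9, 4, 5]
r8 m[φ7→G] = [3, 6, 6]
r8 m[φ8→A] = [2, 8, 7]
r8 m[A→φ0] = [72, 216, 14]
r8 m[A→φ1] = [483840, 2488320, 571536]
r8 m[A→φ4] = [1088640, 829440, 1143072]
r8 m[A→φ8] = [2177280, 933120, 163296]
r8 m[G→φ0] = [4320, 8640, 9072]
r8 m[G→φ2] = [1944, 5184, 1728]
r8 m[G→φ7] = [933120, 1244160, 435456]
r8 m[J→φ2] = [252, 72, 180]
r8 m[J→φ3] = [373248, 207360, 1244160]
r8 m[J→φ5] = [653184, 933120, 1244160]
r8 m[J→φ6] = [290304, 466560, 1492992]
r8 m[B→φ1] = [1, 1, 1]
r8 m[E→φ3] = [1, 1, 1]
fixed point reached at round 8
traceback from A: (A=1, G=1, J=2, B=1, E=0), score=7464960

assignment: (A=1, G=1, J=2, B=1, E=0); score = 7464960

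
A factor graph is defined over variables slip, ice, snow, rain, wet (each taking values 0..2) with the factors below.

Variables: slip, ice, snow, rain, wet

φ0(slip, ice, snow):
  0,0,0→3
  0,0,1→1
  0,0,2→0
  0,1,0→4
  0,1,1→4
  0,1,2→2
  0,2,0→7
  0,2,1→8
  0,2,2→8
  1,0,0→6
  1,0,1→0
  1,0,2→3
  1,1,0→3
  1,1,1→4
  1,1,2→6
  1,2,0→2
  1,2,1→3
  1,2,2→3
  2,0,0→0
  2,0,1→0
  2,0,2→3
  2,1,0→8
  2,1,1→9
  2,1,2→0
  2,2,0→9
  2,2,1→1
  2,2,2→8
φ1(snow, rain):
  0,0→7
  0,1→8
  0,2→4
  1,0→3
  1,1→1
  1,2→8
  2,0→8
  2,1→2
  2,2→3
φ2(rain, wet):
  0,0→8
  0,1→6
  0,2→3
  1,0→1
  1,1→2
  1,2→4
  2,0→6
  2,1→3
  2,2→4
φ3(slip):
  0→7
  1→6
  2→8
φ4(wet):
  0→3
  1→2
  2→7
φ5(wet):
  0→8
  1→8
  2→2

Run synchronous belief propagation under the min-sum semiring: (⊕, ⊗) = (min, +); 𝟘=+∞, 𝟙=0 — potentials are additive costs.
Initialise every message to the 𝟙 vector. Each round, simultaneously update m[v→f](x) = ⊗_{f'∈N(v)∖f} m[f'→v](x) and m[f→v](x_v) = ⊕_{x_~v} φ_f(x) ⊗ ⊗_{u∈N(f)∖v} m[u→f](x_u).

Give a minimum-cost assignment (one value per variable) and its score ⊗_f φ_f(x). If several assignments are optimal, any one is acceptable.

assignment: (slip=1, ice=0, snow=1, rain=1, wet=0); score = 19

init: all messages = 𝟙 over 3 values
r1 m[φ0→slip] = [0, 0, 0]
r1 m[φ0→ice] = [0, 0, 1]
r1 m[φ0→snow] = [0, 0, 0]
r1 m[φ1→snow] = [4, 1, 2]
r1 m[φ1→rain] = [3, 1, 3]
r1 m[φ2→rain] = [3, 1, 3]
r1 m[φ2→wet] = [1, 2, 3]
r1 m[φ3→slip] = [7, 6, 8]
r1 m[φ4→wet] = [3, 2, 7]
r1 m[φ5→wet] = [8, 8, 2]
r1 m[slip→φ0] = [0, 0, 0]
r1 m[slip→φ3] = [0, 0, 0]
r1 m[ice→φ0] = [0, 0, 0]
r1 m[snow→φ0] = [0, 0, 0]
r1 m[snow→φ1] = [0, 0, 0]
r1 m[rain→φ1] = [0, 0, 0]
r1 m[rain→φ2] = [0, 0, 0]
r1 m[wet→φ2] = [0, 0, 0]
r1 m[wet→φ4] = [0, 0, 0]
r1 m[wet→φ5] = [0, 0, 0]
r2 m[φ0→slip] = [0, 0, 0]
r2 m[φ0→ice] = [0, 0, 1]
r2 m[φ0→snow] = [0, 0, 0]
r2 m[φ1→snow] = [4, 1, 2]
r2 m[φ1→rain] = [3, 1, 3]
r2 m[φ2→rain] = [3, 1, 3]
r2 m[φ2→wet] = [1, 2, 3]
r2 m[φ3→slip] = [7, 6, 8]
r2 m[φ4→wet] = [3, 2, 7]
r2 m[φ5→wet] = [8, 8, 2]
r2 m[slip→φ0] = [7, 6, 8]
r2 m[slip→φ3] = [0, 0, 0]
r2 m[ice→φ0] = [0, 0, 0]
r2 m[snow→φ0] = [4, 1, 2]
r2 m[snow→φ1] = [0, 0, 0]
r2 m[rain→φ1] = [3, 1, 3]
r2 m[rain→φ2] = [3, 1, 3]
r2 m[wet→φ2] = [11, 10, 9]
r2 m[wet→φ4] = [9, 10, 5]
r2 m[wet→φ5] = [4, 4, 10]
r3 m[φ0→slip] = [2, 1, 1]
r3 m[φ0→ice] = [7, 10, 10]
r3 m[φ0→snow] = [8, 6, 7]
r3 m[φ1→snow] = [7, 2, 3]
r3 m[φ1→rain] = [3, 1, 3]
r3 m[φ2→rain] = [12, 12, 13]
r3 m[φ2→wet] = [2, 3, 5]
r3 m[φ3→slip] = [7, 6, 8]
r3 m[φ4→wet] = [3, 2, 7]
r3 m[φ5→wet] = [8, 8, 2]
r3 m[slip→φ0] = [7, 6, 8]
r3 m[slip→φ3] = [0, 0, 0]
r3 m[ice→φ0] = [0, 0, 0]
r3 m[snow→φ0] = [4, 1, 2]
r3 m[snow→φ1] = [0, 0, 0]
r3 m[rain→φ1] = [3, 1, 3]
r3 m[rain→φ2] = [3, 1, 3]
r3 m[wet→φ2] = [11, 10, 9]
r3 m[wet→φ4] = [9, 10, 5]
r3 m[wet→φ5] = [4, 4, 10]
r4 m[φ0→slip] = [2, 1, 1]
r4 m[φ0→ice] = [7, 10, 10]
r4 m[φ0→snow] = [8, 6, 7]
r4 m[φ1→snow] = [7, 2, 3]
r4 m[φ1→rain] = [3, 1, 3]
r4 m[φ2→rain] = [12, 12, 13]
r4 m[φ2→wet] = [2, 3, 5]
r4 m[φ3→slip] = [7, 6, 8]
r4 m[φ4→wet] = [3, 2, 7]
r4 m[φ5→wet] = [8, 8, 2]
r4 m[slip→φ0] = [7, 6, 8]
r4 m[slip→φ3] = [2, 1, 1]
r4 m[ice→φ0] = [0, 0, 0]
r4 m[snow→φ0] = [7, 2, 3]
r4 m[snow→φ1] = [8, 6, 7]
r4 m[rain→φ1] = [12, 12, 13]
r4 m[rain→φ2] = [3, 1, 3]
r4 m[wet→φ2] = [11, 10, 9]
r4 m[wet→φ4] = [10, 11, 7]
r4 m[wet→φ5] = [5, 5, 12]
r5 m[φ0→slip] = [3, 2, 2]
r5 m[φ0→ice] = [8, 11, 11]
r5 m[φ0→snow] = [8, 6, 7]
r5 m[φ1→snow] = [17, 13, 14]
r5 m[φ1→rain] = [9, 7, 10]
r5 m[φ2→rain] = [12, 12, 13]
r5 m[φ2→wet] = [2, 3, 5]
r5 m[φ3→slip] = [7, 6, 8]
r5 m[φ4→wet] = [3, 2, 7]
r5 m[φ5→wet] = [8, 8, 2]
r5 m[slip→φ0] = [7, 6, 8]
r5 m[slip→φ3] = [2, 1, 1]
r5 m[ice→φ0] = [0, 0, 0]
r5 m[snow→φ0] = [7, 2, 3]
r5 m[snow→φ1] = [8, 6, 7]
r5 m[rain→φ1] = [12, 12, 13]
r5 m[rain→φ2] = [3, 1, 3]
r5 m[wet→φ2] = [11, 10, 9]
r5 m[wet→φ4] = [10, 11, 7]
r5 m[wet→φ5] = [5, 5, 12]
r6 m[φ0→slip] = [3, 2, 2]
r6 m[φ0→ice] = [8, 11, 11]
r6 m[φ0→snow] = [8, 6, 7]
r6 m[φ1→snow] = [17, 13, 14]
r6 m[φ1→rain] = [9, 7, 10]
r6 m[φ2→rain] = [12, 12, 13]
r6 m[φ2→wet] = [2, 3, 5]
r6 m[φ3→slip] = [7, 6, 8]
r6 m[φ4→wet] = [3, 2, 7]
r6 m[φ5→wet] = [8, 8, 2]
r6 m[slip→φ0] = [7, 6, 8]
r6 m[slip→φ3] = [3, 2, 2]
r6 m[ice→φ0] = [0, 0, 0]
r6 m[snow→φ0] = [17, 13, 14]
r6 m[snow→φ1] = [8, 6, 7]
r6 m[rain→φ1] = [12, 12, 13]
r6 m[rain→φ2] = [9, 7, 10]
r6 m[wet→φ2] = [11, 10, 9]
r6 m[wet→φ4] = [10, 11, 7]
r6 m[wet→φ5] = [5, 5, 12]
r7 m[φ0→slip] = [14, 13, 13]
r7 m[φ0→ice] = [19, 22, 22]
r7 m[φ0→snow] = [8, 6, 7]
r7 m[φ1→snow] = [17, 13, 14]
r7 m[φ1→rain] = [9, 7, 10]
r7 m[φ2→rain] = [12, 12, 13]
r7 m[φ2→wet] = [8, 9, 11]
r7 m[φ3→slip] = [7, 6, 8]
r7 m[φ4→wet] = [3, 2, 7]
r7 m[φ5→wet] = [8, 8, 2]
r7 m[slip→φ0] = [7, 6, 8]
r7 m[slip→φ3] = [3, 2, 2]
r7 m[ice→φ0] = [0, 0, 0]
r7 m[snow→φ0] = [17, 13, 14]
r7 m[snow→φ1] = [8, 6, 7]
r7 m[rain→φ1] = [12, 12, 13]
r7 m[rain→φ2] = [9, 7, 10]
r7 m[wet→φ2] = [11, 10, 9]
r7 m[wet→φ4] = [10, 11, 7]
r7 m[wet→φ5] = [5, 5, 12]
r8 m[φ0→slip] = [14, 13, 13]
r8 m[φ0→ice] = [19, 22, 22]
r8 m[φ0→snow] = [8, 6, 7]
r8 m[φ1→snow] = [17, 13, 14]
r8 m[φ1→rain] = [9, 7, 10]
r8 m[φ2→rain] = [12, 12, 13]
r8 m[φ2→wet] = [8, 9, 11]
r8 m[φ3→slip] = [7, 6, 8]
r8 m[φ4→wet] = [3, 2, 7]
r8 m[φ5→wet] = [8, 8, 2]
r8 m[slip→φ0] = [7, 6, 8]
r8 m[slip→φ3] = [14, 13, 13]
r8 m[ice→φ0] = [0, 0, 0]
r8 m[snow→φ0] = [17, 13, 14]
r8 m[snow→φ1] = [8, 6, 7]
r8 m[rain→φ1] = [12, 12, 13]
r8 m[rain→φ2] = [9, 7, 10]
r8 m[wet→φ2] = [11, 10, 9]
r8 m[wet→φ4] = [16, 17, 13]
r8 m[wet→φ5] = [11, 11, 18]
r9 m[φ0→slip] = [14, 13, 13]
r9 m[φ0→ice] = [19, 22, 22]
r9 m[φ0→snow] = [8, 6, 7]
r9 m[φ1→snow] = [17, 13, 14]
r9 m[φ1→rain] = [9, 7, 10]
r9 m[φ2→rain] = [12, 12, 13]
r9 m[φ2→wet] = [8, 9, 11]
r9 m[φ3→slip] = [7, 6, 8]
r9 m[φ4→wet] = [3, 2, 7]
r9 m[φ5→wet] = [8, 8, 2]
r9 m[slip→φ0] = [7, 6, 8]
r9 m[slip→φ3] = [14, 13, 13]
r9 m[ice→φ0] = [0, 0, 0]
r9 m[snow→φ0] = [17, 13, 14]
r9 m[snow→φ1] = [8, 6, 7]
r9 m[rain→φ1] = [12, 12, 13]
r9 m[rain→φ2] = [9, 7, 10]
r9 m[wet→φ2] = [11, 10, 9]
r9 m[wet→φ4] = [16, 17, 13]
r9 m[wet→φ5] = [11, 11, 18]
fixed point reached at round 9
traceback from slip: (slip=1, ice=0, snow=1, rain=1, wet=0), score=19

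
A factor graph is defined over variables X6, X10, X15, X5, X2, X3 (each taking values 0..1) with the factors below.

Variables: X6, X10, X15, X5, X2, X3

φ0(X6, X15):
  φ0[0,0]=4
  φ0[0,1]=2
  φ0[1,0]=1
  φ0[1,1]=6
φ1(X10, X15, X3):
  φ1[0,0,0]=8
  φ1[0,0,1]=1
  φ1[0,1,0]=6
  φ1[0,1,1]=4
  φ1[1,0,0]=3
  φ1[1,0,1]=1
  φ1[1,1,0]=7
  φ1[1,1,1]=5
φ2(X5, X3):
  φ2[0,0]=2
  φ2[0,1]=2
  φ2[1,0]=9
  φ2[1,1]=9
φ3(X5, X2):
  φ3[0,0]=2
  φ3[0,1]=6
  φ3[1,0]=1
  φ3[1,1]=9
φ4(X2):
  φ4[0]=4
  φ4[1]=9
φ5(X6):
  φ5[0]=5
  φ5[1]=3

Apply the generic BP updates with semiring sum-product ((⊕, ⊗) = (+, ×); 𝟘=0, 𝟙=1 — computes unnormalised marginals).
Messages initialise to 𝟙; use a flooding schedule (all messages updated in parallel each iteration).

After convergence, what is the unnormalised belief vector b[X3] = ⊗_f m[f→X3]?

init: all messages = 𝟙 over 2 values
r1 m[φ0→X6] = [6, 7]
r1 m[φ0→X15] = [5, 8]
r1 m[φ1→X10] = [19, 16]
r1 m[φ1→X15] = [13, 22]
r1 m[φ1→X3] = [24, 11]
r1 m[φ2→X5] = [4, 18]
r1 m[φ2→X3] = [11, 11]
r1 m[φ3→X5] = [8, 10]
r1 m[φ3→X2] = [3, 15]
r1 m[φ4→X2] = [4, 9]
r1 m[φ5→X6] = [5, 3]
r1 m[X6→φ0] = [1, 1]
r1 m[X6→φ5] = [1, 1]
r1 m[X10→φ1] = [1, 1]
r1 m[X15→φ0] = [1, 1]
r1 m[X15→φ1] = [1, 1]
r1 m[X5→φ2] = [1, 1]
r1 m[X5→φ3] = [1, 1]
r1 m[X2→φ3] = [1, 1]
r1 m[X2→φ4] = [1, 1]
r1 m[X3→φ1] = [1, 1]
r1 m[X3→φ2] = [1, 1]
r2 m[φ0→X6] = [6, 7]
r2 m[φ0→X15] = [5, 8]
r2 m[φ1→X10] = [19, 16]
r2 m[φ1→X15] = [13, 22]
r2 m[φ1→X3] = [24, 11]
r2 m[φ2→X5] = [4, 18]
r2 m[φ2→X3] = [11, 11]
r2 m[φ3→X5] = [8, 10]
r2 m[φ3→X2] = [3, 15]
r2 m[φ4→X2] = [4, 9]
r2 m[φ5→X6] = [5, 3]
r2 m[X6→φ0] = [5, 3]
r2 m[X6→φ5] = [6, 7]
r2 m[X10→φ1] = [1, 1]
r2 m[X15→φ0] = [13, 22]
r2 m[X15→φ1] = [5, 8]
r2 m[X5→φ2] = [8, 10]
r2 m[X5→φ3] = [4, 18]
r2 m[X2→φ3] = [4, 9]
r2 m[X2→φ4] = [3, 15]
r2 m[X3→φ1] = [11, 11]
r2 m[X3→φ2] = [24, 11]
r3 m[φ0→X6] = [96, 145]
r3 m[φ0→X15] = [23, 28]
r3 m[φ1→X10] = [1375, 1276]
r3 m[φ1→X15] = [143, 242]
r3 m[φ1→X3] = [159, 82]
r3 m[φ2→X5] = [70, 315]
r3 m[φ2→X3] = [106, 106]
r3 m[φ3→X5] = [62, 85]
r3 m[φ3→X2] = [26, 186]
r3 m[φ4→X2] = [4, 9]
r3 m[φ5→X6] = [5, 3]
r3 m[X6→φ0] = [5, 3]
r3 m[X6→φ5] = [6, 7]
r3 m[X10→φ1] = [1, 1]
r3 m[X15→φ0] = [13, 22]
r3 m[X15→φ1] = [5, 8]
r3 m[X5→φ2] = [8, 10]
r3 m[X5→φ3] = [4, 18]
r3 m[X2→φ3] = [4, 9]
r3 m[X2→φ4] = [3, 15]
r3 m[X3→φ1] = [11, 11]
r3 m[X3→φ2] = [24, 11]
r4 m[φ0→X6] = [96, 145]
r4 m[φ0→X15] = [23, 28]
r4 m[φ1→X10] = [1375, 1276]
r4 m[φ1→X15] = [143, 242]
r4 m[φ1→X3] = [159, 82]
r4 m[φ2→X5] = [70, 315]
r4 m[φ2→X3] = [106, 106]
r4 m[φ3→X5] = [62, 85]
r4 m[φ3→X2] = [26, 186]
r4 m[φ4→X2] = [4, 9]
r4 m[φ5→X6] = [5, 3]
r4 m[X6→φ0] = [5, 3]
r4 m[X6→φ5] = [96, 145]
r4 m[X10→φ1] = [1, 1]
r4 m[X15→φ0] = [143, 242]
r4 m[X15→φ1] = [23, 28]
r4 m[X5→φ2] = [62, 85]
r4 m[X5→φ3] = [70, 315]
r4 m[X2→φ3] = [4, 9]
r4 m[X2→φ4] = [26, 186]
r4 m[X3→φ1] = [106, 106]
r4 m[X3→φ2] = [159, 82]
r5 m[φ0→X6] = [1056, 1595]
r5 m[φ0→X15] = [23, 28]
r5 m[φ1→X10] = [51622, 45368]
r5 m[φ1→X15] = [1378, 2332]
r5 m[φ1→X3] = [617, 298]
r5 m[φ2→X5] = [482, 2169]
r5 m[φ2→X3] = [889, 889]
r5 m[φ3→X5] = [62, 85]
r5 m[φ3→X2] = [455, 3255]
r5 m[φ4→X2] = [4, 9]
r5 m[φ5→X6] = [5, 3]
r5 m[X6→φ0] = [5, 3]
r5 m[X6→φ5] = [96, 145]
r5 m[X10→φ1] = [1, 1]
r5 m[X15→φ0] = [143, 242]
r5 m[X15→φ1] = [23, 28]
r5 m[X5→φ2] = [62, 85]
r5 m[X5→φ3] = [70, 315]
r5 m[X2→φ3] = [4, 9]
r5 m[X2→φ4] = [26, 186]
r5 m[X3→φ1] = [106, 106]
r5 m[X3→φ2] = [159, 82]
r6 m[φ0→X6] = [1056, 1595]
r6 m[φ0→X15] = [23, 28]
r6 m[φ1→X10] = [51622, 45368]
r6 m[φ1→X15] = [1378, 2332]
r6 m[φ1→X3] = [617, 298]
r6 m[φ2→X5] = [482, 2169]
r6 m[φ2→X3] = [889, 889]
r6 m[φ3→X5] = [62, 85]
r6 m[φ3→X2] = [455, 3255]
r6 m[φ4→X2] = [4, 9]
r6 m[φ5→X6] = [5, 3]
r6 m[X6→φ0] = [5, 3]
r6 m[X6→φ5] = [1056, 1595]
r6 m[X10→φ1] = [1, 1]
r6 m[X15→φ0] = [1378, 2332]
r6 m[X15→φ1] = [23, 28]
r6 m[X5→φ2] = [62, 85]
r6 m[X5→φ3] = [482, 2169]
r6 m[X2→φ3] = [4, 9]
r6 m[X2→φ4] = [455, 3255]
r6 m[X3→φ1] = [889, 889]
r6 m[X3→φ2] = [617, 298]
r7 m[φ0→X6] = [10176, 15370]
r7 m[φ0→X15] = [23, 28]
r7 m[φ1→X10] = [432943, 380492]
r7 m[φ1→X15] = [11557, 19558]
r7 m[φ1→X3] = [617, 298]
r7 m[φ2→X5] = [1830, 8235]
r7 m[φ2→X3] = [889, 889]
r7 m[φ3→X5] = [62, 85]
r7 m[φ3→X2] = [3133, 22413]
r7 m[φ4→X2] = [4, 9]
r7 m[φ5→X6] = [5, 3]
r7 m[X6→φ0] = [5, 3]
r7 m[X6→φ5] = [1056, 1595]
r7 m[X10→φ1] = [1, 1]
r7 m[X15→φ0] = [1378, 2332]
r7 m[X15→φ1] = [23, 28]
r7 m[X5→φ2] = [62, 85]
r7 m[X5→φ3] = [482, 2169]
r7 m[X2→φ3] = [4, 9]
r7 m[X2→φ4] = [455, 3255]
r7 m[X3→φ1] = [889, 889]
r7 m[X3→φ2] = [617, 298]
r8 m[φ0→X6] = [10176, 15370]
r8 m[φ0→X15] = [23, 28]
r8 m[φ1→X10] = [432943, 380492]
r8 m[φ1→X15] = [11557, 19558]
r8 m[φ1→X3] = [617, 298]
r8 m[φ2→X5] = [1830, 8235]
r8 m[φ2→X3] = [889, 889]
r8 m[φ3→X5] = [62, 85]
r8 m[φ3→X2] = [3133, 22413]
r8 m[φ4→X2] = [4, 9]
r8 m[φ5→X6] = [5, 3]
r8 m[X6→φ0] = [5, 3]
r8 m[X6→φ5] = [10176, 15370]
r8 m[X10→φ1] = [1, 1]
r8 m[X15→φ0] = [11557, 19558]
r8 m[X15→φ1] = [23, 28]
r8 m[X5→φ2] = [62, 85]
r8 m[X5→φ3] = [1830, 8235]
r8 m[X2→φ3] = [4, 9]
r8 m[X2→φ4] = [3133, 22413]
r8 m[X3→φ1] = [889, 889]
r8 m[X3→φ2] = [617, 298]
r9 m[φ0→X6] = [85344, 128905]
r9 m[φ0→X15] = [23, 28]
r9 m[φ1→X10] = [432943, 380492]
r9 m[φ1→X15] = [11557, 19558]
r9 m[φ1→X3] = [617, 298]
r9 m[φ2→X5] = [1830, 8235]
r9 m[φ2→X3] = [889, 889]
r9 m[φ3→X5] = [62, 85]
r9 m[φ3→X2] = [11895, 85095]
r9 m[φ4→X2] = [4, 9]
r9 m[φ5→X6] = [5, 3]
r9 m[X6→φ0] = [5, 3]
r9 m[X6→φ5] = [10176, 15370]
r9 m[X10→φ1] = [1, 1]
r9 m[X15→φ0] = [11557, 19558]
r9 m[X15→φ1] = [23, 28]
r9 m[X5→φ2] = [62, 85]
r9 m[X5→φ3] = [1830, 8235]
r9 m[X2→φ3] = [4, 9]
r9 m[X2→φ4] = [3133, 22413]
r9 m[X3→φ1] = [889, 889]
r9 m[X3→φ2] = [617, 298]
r10 m[φ0→X6] = [85344, 128905]
r10 m[φ0→X15] = [23, 28]
r10 m[φ1→X10] = [432943, 380492]
r10 m[φ1→X15] = [11557, 19558]
r10 m[φ1→X3] = [617, 298]
r10 m[φ2→X5] = [1830, 8235]
r10 m[φ2→X3] = [889, 889]
r10 m[φ3→X5] = [62, 85]
r10 m[φ3→X2] = [11895, 85095]
r10 m[φ4→X2] = [4, 9]
r10 m[φ5→X6] = [5, 3]
r10 m[X6→φ0] = [5, 3]
r10 m[X6→φ5] = [85344, 128905]
r10 m[X10→φ1] = [1, 1]
r10 m[X15→φ0] = [11557, 19558]
r10 m[X15→φ1] = [23, 28]
r10 m[X5→φ2] = [62, 85]
r10 m[X5→φ3] = [1830, 8235]
r10 m[X2→φ3] = [4, 9]
r10 m[X2→φ4] = [11895, 85095]
r10 m[X3→φ1] = [889, 889]
r10 m[X3→φ2] = [617, 298]
r11 m[φ0→X6] = [85344, 128905]
r11 m[φ0→X15] = [23, 28]
r11 m[φ1→X10] = [432943, 380492]
r11 m[φ1→X15] = [11557, 19558]
r11 m[φ1→X3] = [617, 298]
r11 m[φ2→X5] = [1830, 8235]
r11 m[φ2→X3] = [889, 889]
r11 m[φ3→X5] = [62, 85]
r11 m[φ3→X2] = [11895, 85095]
r11 m[φ4→X2] = [4, 9]
r11 m[φ5→X6] = [5, 3]
r11 m[X6→φ0] = [5, 3]
r11 m[X6→φ5] = [85344, 128905]
r11 m[X10→φ1] = [1, 1]
r11 m[X15→φ0] = [11557, 19558]
r11 m[X15→φ1] = [23, 28]
r11 m[X5→φ2] = [62, 85]
r11 m[X5→φ3] = [1830, 8235]
r11 m[X2→φ3] = [4, 9]
r11 m[X2→φ4] = [11895, 85095]
r11 m[X3→φ1] = [889, 889]
r11 m[X3→φ2] = [617, 298]
fixed point reached at round 11
b[X3] = ⊗ incoming = [548513, 264922]

b[X3] = [548513, 264922]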